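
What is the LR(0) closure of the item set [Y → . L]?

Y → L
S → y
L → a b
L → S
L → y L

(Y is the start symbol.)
To compute CLOSURE, for each item [A → α.Bβ] where B is a non-terminal, add [B → .γ] for all productions B → γ; repeat for the newly added items until nothing changes.

Start with: [Y → . L]
  [Y → . L] has the dot before L: add [L → . a b], [L → . S], [L → . y L]
  [L → . S] has the dot before S: add [S → . y]
No further items can be added.

CLOSURE = { [L → . S], [L → . a b], [L → . y L], [S → . y], [Y → . L] }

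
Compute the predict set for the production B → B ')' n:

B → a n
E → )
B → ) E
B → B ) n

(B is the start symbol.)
PREDICT(B → B ')' n) = (FIRST(RHS) \ {ε}) ∪ (FOLLOW(B) if ε ∈ FIRST(RHS), i.e. RHS ⇒* ε)
FIRST(B) = { ')', 'a' }
FIRST(B ')' n) = { ')', 'a' }
ε ∉ FIRST(B ')' n), so FOLLOW(B) is not added.
PREDICT(B → B ')' n) = { ')', 'a' }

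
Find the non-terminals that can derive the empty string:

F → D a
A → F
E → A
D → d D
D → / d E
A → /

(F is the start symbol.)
A non-terminal is nullable if it can derive ε (the empty string): either it has an ε-production, or it has a production whose right-hand side consists entirely of nullable non-terminals.

There are no ε-productions, so no non-terminal can derive ε.
No non-terminals are nullable.

Answer: None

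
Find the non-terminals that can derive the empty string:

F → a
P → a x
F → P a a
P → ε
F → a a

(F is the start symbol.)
A non-terminal is nullable if it can derive ε (the empty string): either it has an ε-production, or it has a production whose right-hand side consists entirely of nullable non-terminals.

ε-productions: P → ε
So P is immediately nullable.
No further non-terminal can be added: every production for the remaining non-terminals contains a terminal or a non-nullable non-terminal.
Nullable = { 'P' }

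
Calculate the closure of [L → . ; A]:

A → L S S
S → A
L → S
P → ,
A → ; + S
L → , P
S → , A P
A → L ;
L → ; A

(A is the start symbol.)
To compute CLOSURE, for each item [A → α.Bβ] where B is a non-terminal, add [B → .γ] for all productions B → γ; repeat for the newly added items until nothing changes.

Start with: [L → . ; A]
The dot precedes the terminal ';', so nothing is added.

CLOSURE = { [L → . ; A] }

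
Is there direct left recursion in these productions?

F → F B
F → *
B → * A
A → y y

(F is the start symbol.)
Direct left recursion occurs when N → N α for some non-terminal N (the right-hand side begins with the left-hand side itself).

F → F B: LEFT RECURSIVE (starts with F)
F → *: starts with '*'
B → * A: starts with '*'
A → y y: starts with y

The grammar has direct left recursion on: F.

Answer: Yes, F is left-recursive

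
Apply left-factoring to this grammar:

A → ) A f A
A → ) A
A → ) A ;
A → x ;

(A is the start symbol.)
Left-factoring transforms A → αβ₁ | αβ₂ into A → αA' and A' → β₁ | β₂
(α is the longest common prefix among the alternatives). Repeat until
no nonterminal has two alternatives with a common prefix.

Round 1: A has alternatives sharing prefix ') A'. Introduce A': A → ) A A'
  Add: A' → f A
  Add: A' → ε
  Add: A' → ;

No remaining common prefixes — done.

Resulting grammar:
A → ) A A'
A' → f A
A' → ε
A' → ;
A → x ;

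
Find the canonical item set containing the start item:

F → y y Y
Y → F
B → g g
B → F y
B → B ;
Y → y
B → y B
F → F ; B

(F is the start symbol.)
First, augment the grammar with F' → F
I₀ = CLOSURE({ [F' → . F] }):
  [F' → . F] has the dot before F: add [F → . y y Y], [F → . F ; B]
No further items can be added.

I₀ = { [F → . F ; B], [F → . y y Y], [F' → . F] }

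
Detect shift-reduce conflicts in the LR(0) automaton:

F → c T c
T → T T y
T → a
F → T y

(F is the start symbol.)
No shift-reduce conflicts

A shift-reduce conflict occurs when an LR(0) state has both:
  - a complete (reduce) item [A → α .] (dot at the end), and
  - a shift item [B → β . c γ] (dot before a terminal).

Augment with F' → F and build the canonical LR(0) collection (I0 = CLOSURE({[F' → . F]}), then GOTO on every symbol after a dot until no new states appear). It has 10 states:
  I0: { [F → . T y], [F → . c T c], [F' → . F], [T → . T T y], [T → . a] }  — shift
  I1: { [F' → F .] }  — accept
  I2: { [F → T . y], [T → . T T y], [T → . a], [T → T . T y] }  — shift
  I3: { [T → a .] }  — reduce
  I4: { [F → c . T c], [T → . T T y], [T → . a] }  — shift
  I5: { [F → c T . c], [T → . T T y], [T → . a], [T → T . T y] }  — shift
  I6: { [T → . T T y], [T → . a], [T → T . T y], [T → T T . y] }  — shift
  I7: { [F → c T c .] }  — reduce
  I8: { [T → T T y .] }  — reduce
  I9: { [F → T y .] }  — reduce

No state contains both a complete item and a shift item.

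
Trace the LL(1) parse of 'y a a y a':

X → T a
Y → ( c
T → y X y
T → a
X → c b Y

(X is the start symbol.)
LL(1) parsing maintains a stack (initially the start symbol over $) and the input. At each step: if the stack top is a terminal, match it against the current input token; if it is a non-terminal N, replace it with the RHS of M[N, lookahead] (the unique production whose predict set contains the lookahead).

Stack is shown with the top on the left.

Stack      Input        Action
------------------------------
X $        y a a y a $  output X → T a
T a $      y a a y a $  output T → y X y
y X y a $  y a a y a $  match 'y'
X y a $    a a y a $    output X → T a
T a y a $  a a y a $    output T → a
a a y a $  a a y a $    match 'a'
a y a $    a y a $      match 'a'
y a $      y a $        match 'y'
a $        a $          match 'a'
$          $            accept

The string is accepted.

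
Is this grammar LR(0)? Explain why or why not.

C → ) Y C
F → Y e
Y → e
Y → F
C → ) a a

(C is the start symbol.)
A grammar is LR(0) if no state in the canonical LR(0) collection has:
  - both a shift item (dot before a terminal) and a complete item (shift-reduce conflict), or
  - two or more complete items (reduce-reduce conflict; the accept item [C' → C .] counts as a complete item here).

Augment with C' → C and build the canonical LR(0) collection (I0 = CLOSURE({[C' → . C]}), then GOTO on every symbol after a dot until no new states appear). It has 10 states:
  I0: { [C → . ) Y C], [C → . ) a a], [C' → . C] }  — shift
  I1: { [C → ) . Y C], [C → ) . a a], [F → . Y e], [Y → . F], [Y → . e] }  — shift
  I2: { [C' → C .] }  — accept
  I3: { [Y → F .] }  — reduce
  I4: { [C → ) Y . C], [C → . ) Y C], [C → . ) a a], [F → Y . e] }  — shift
  I5: { [C → ) a . a] }  — shift
  I6: { [Y → e .] }  — reduce
  I7: { [C → ) a a .] }  — reduce
  I8: { [C → ) Y C .] }  — reduce
  I9: { [F → Y e .] }  — reduce

Every state is either a pure shift/goto state or contains exactly one complete item and nothing to shift — no conflicts. The grammar is LR(0).

Answer: Yes, the grammar is LR(0)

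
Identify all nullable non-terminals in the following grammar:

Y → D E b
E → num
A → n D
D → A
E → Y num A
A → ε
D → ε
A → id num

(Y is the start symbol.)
ε-productions: A → ε, D → ε
So A, D are immediately nullable.
No further non-terminal can be added: every production for the remaining non-terminals contains a terminal or a non-nullable non-terminal.
Nullable = { 'A', 'D' }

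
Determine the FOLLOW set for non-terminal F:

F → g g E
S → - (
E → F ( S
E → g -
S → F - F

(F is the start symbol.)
{ $, '(', '-' }

F is the start symbol, so $ ∈ FOLLOW(F).
In E → F ( S: F is followed by '(' S, add FIRST('(' S) \ {ε} = { '(' }
In S → F - F: F is followed by '-' F, add FIRST('-' F) \ {ε} = { '-' }
In S → F - F: F is at the end, add FOLLOW(S)

The FOLLOW sets referred to above (computed the same way, to a fixed point):
  FOLLOW(S) = { $, '(', '-' }

Taking the union: FOLLOW(F) = { $, '(', '-' }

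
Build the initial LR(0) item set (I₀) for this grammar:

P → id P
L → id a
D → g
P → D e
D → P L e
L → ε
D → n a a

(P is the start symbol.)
First, augment the grammar with P' → P
I₀ = CLOSURE({ [P' → . P] }):
  [P' → . P] has the dot before P: add [P → . id P], [P → . D e]
  [P → . D e] has the dot before D: add [D → . g], [D → . P L e], [D → . n a a]
No further items can be added.

I₀ = { [D → . P L e], [D → . g], [D → . n a a], [P → . D e], [P → . id P], [P' → . P] }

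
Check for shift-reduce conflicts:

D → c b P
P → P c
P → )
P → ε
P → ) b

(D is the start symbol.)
Augment with D' → D and build the canonical LR(0) collection (I0 = CLOSURE({[D' → . D]}), then GOTO on every symbol after a dot until no new states appear). It has 8 states:
  I0: { [D → . c b P], [D' → . D] }  — shift
  I1: { [D' → D .] }  — accept
  I2: { [D → c . b P] }  — shift
  I3: { [D → c b . P], [P → . ) b], [P → . )], [P → . P c], [P → .] }  — shift, reduce
  I4: { [P → ) . b], [P → ) .] }  — shift, reduce
  I5: { [D → c b P .], [P → P . c] }  — shift, reduce
  I6: { [P → P c .] }  — reduce
  I7: { [P → ) b .] }  — reduce

I3 contains reduce item [P → .] and shift items [P → . )], [P → . ) b] — shift-reduce conflict.
I4 contains reduce item [P → ) .] and shift item [P → ) . b] — shift-reduce conflict.
I5 contains reduce item [D → c b P .] and shift item [P → P . c] — shift-reduce conflict.

Answer: Yes — I3: [P → .] vs [P → . )]; I4: [P → ) .] vs [P → ) . b]; I5: [D → c b P .] vs [P → P . c]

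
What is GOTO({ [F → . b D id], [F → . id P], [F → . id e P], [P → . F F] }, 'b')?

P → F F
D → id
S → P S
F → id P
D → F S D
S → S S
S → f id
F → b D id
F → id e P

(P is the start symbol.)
{ [D → . F S D], [D → . id], [F → . b D id], [F → . id P], [F → . id e P], [F → b . D id] }

GOTO(I, 'b') = CLOSURE({ [A → αX.β] : [A → α.Xβ] ∈ I, X = 'b' })

Items with dot before 'b', with the dot advanced:
  [F → . b D id] → [F → b . D id]
Closure of the advanced items:
  [F → b . D id] has the dot before D: add [D → . id], [D → . F S D]
  [D → . F S D] has the dot before F: add [F → . id P], [F → . b D id], [F → . id e P]

GOTO = { [D → . F S D], [D → . id], [F → . b D id], [F → . id P], [F → . id e P], [F → b . D id] }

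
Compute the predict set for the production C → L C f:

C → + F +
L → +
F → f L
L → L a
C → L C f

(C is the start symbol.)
{ '+' }

PREDICT(C → L C f) = (FIRST(RHS) \ {ε}) ∪ (FOLLOW(C) if ε ∈ FIRST(RHS), i.e. RHS ⇒* ε)
FIRST(L) = { '+' }
FIRST(L C f) = { '+' }
ε ∉ FIRST(L C f), so FOLLOW(C) is not added.
PREDICT(C → L C f) = { '+' }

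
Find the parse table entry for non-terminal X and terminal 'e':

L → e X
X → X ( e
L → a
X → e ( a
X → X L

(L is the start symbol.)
X → X ( e, X → e ( a, X → X L

To find M[X, 'e'], we find productions for X where 'e' is in the predict set (PREDICT(N → α) = (FIRST(α) \ {ε}) ∪ (FOLLOW(N) if α ⇒* ε)).

Relevant sets:
  FIRST(X) = { 'e' }

X → X ( e: PREDICT = { 'e' }
  'e' is in predict set, so this production goes in M[X, 'e']
X → e ( a: PREDICT = { 'e' }
  'e' is in predict set, so this production goes in M[X, 'e']
X → X L: PREDICT = { 'e' }
  'e' is in predict set, so this production goes in M[X, 'e']

M[X, 'e'] = X → X ( e, X → e ( a, X → X L  (a multiply-defined cell — the grammar is not LL(1))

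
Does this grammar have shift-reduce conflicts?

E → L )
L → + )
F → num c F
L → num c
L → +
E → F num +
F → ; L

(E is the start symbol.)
Yes — I1: [L → + .] vs [L → + . )]; I7: [L → num c .] vs [F → . ; L]

Augment with E' → E and build the canonical LR(0) collection (I0 = CLOSURE({[E' → . E]}), then GOTO on every symbol after a dot until no new states appear). It has 18 states:
  I0: { [E → . F num +], [E → . L )], [E' → . E], [F → . ; L], [F → . num c F], [L → . + )], [L → . +], [L → . num c] }  — shift
  I1: { [L → + . )], [L → + .] }  — shift, reduce
  I2: { [F → ; . L], [L → . + )], [L → . +], [L → . num c] }  — shift
  I3: { [E' → E .] }  — accept
  I4: { [E → F . num +] }  — shift
  I5: { [E → L . )] }  — shift
  I6: { [F → num . c F], [L → num . c] }  — shift
  I7: { [F → . ; L], [F → . num c F], [F → num c . F], [L → num c .] }  — shift, reduce
  I8: { [F → num c F .] }  — reduce
  I9: { [F → num . c F] }  — shift
  I10: { [F → . ; L], [F → . num c F], [F → num c . F] }  — shift
  I11: { [E → L ) .] }  — reduce
  I12: { [E → F num . +] }  — shift
  I13: { [E → F num + .] }  — reduce
  I14: { [F → ; L .] }  — reduce
  I15: { [L → num . c] }  — shift
  I16: { [L → num c .] }  — reduce
  I17: { [L → + ) .] }  — reduce

I1 contains reduce item [L → + .] and shift item [L → + . )] — shift-reduce conflict.
I7 contains reduce item [L → num c .] and shift items [F → . ; L], [F → . num c F] — shift-reduce conflict.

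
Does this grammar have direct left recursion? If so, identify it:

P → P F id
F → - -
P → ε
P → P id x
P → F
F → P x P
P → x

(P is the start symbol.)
Yes, P is left-recursive

Direct left recursion occurs when N → N α for some non-terminal N (the right-hand side begins with the left-hand side itself).

P → P F id: LEFT RECURSIVE (starts with P)
F → - -: starts with '-'
P → ε: starts with ε
P → P id x: LEFT RECURSIVE (starts with P)
P → F: starts with F
F → P x P: starts with P
P → x: starts with x

The grammar has direct left recursion on: P.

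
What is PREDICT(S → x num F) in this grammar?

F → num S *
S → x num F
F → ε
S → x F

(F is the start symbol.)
{ 'x' }

PREDICT(S → x num F) = (FIRST(RHS) \ {ε}) ∪ (FOLLOW(S) if ε ∈ FIRST(RHS), i.e. RHS ⇒* ε)
FIRST(x num F) = { 'x' }
ε ∉ FIRST(x num F), so FOLLOW(S) is not added.
PREDICT(S → x num F) = { 'x' }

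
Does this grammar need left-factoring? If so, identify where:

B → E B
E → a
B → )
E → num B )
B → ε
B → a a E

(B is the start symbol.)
Left-factoring is needed when two productions for the same non-terminal
share a common prefix on the right-hand side.

Productions for B:
  B → E B
  B → )
  B → ε
  B → a a E
Productions for E:
  E → a
  E → num B )

No common prefixes found.

Answer: No, left-factoring is not needed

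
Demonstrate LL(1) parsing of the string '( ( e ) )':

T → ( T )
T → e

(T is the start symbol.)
LL(1) parsing maintains a stack (initially the start symbol over $) and the input. At each step: if the stack top is a terminal, match it against the current input token; if it is a non-terminal N, replace it with the RHS of M[N, lookahead] (the unique production whose predict set contains the lookahead).

Stack is shown with the top on the left.

Stack      Input        Action
------------------------------
T $        ( ( e ) ) $  output T → ( T )
( T ) $    ( ( e ) ) $  match '('
T ) $      ( e ) ) $    output T → ( T )
( T ) ) $  ( e ) ) $    match '('
T ) ) $    e ) ) $      output T → e
e ) ) $    e ) ) $      match 'e'
) ) $      ) ) $        match ')'
) $        ) $          match ')'
$          $            accept

The string is accepted.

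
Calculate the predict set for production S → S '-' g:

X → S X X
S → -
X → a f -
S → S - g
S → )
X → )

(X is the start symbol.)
PREDICT(S → S '-' g) = (FIRST(RHS) \ {ε}) ∪ (FOLLOW(S) if ε ∈ FIRST(RHS), i.e. RHS ⇒* ε)
FIRST(S) = { ')', '-' }
FIRST(S '-' g) = { ')', '-' }
ε ∉ FIRST(S '-' g), so FOLLOW(S) is not added.
PREDICT(S → S '-' g) = { ')', '-' }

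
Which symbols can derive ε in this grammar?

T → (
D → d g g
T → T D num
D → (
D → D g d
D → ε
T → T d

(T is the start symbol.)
{ 'D' }

A non-terminal is nullable if it can derive ε (the empty string): either it has an ε-production, or it has a production whose right-hand side consists entirely of nullable non-terminals.

ε-productions: D → ε
So D is immediately nullable.
No further non-terminal can be added: every production for the remaining non-terminals contains a terminal or a non-nullable non-terminal.
Nullable = { 'D' }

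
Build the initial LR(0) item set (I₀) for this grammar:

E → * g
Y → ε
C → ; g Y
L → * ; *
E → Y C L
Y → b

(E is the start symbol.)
{ [E → . * g], [E → . Y C L], [E' → . E], [Y → . b], [Y → .] }

First, augment the grammar with E' → E
I₀ = CLOSURE({ [E' → . E] }):
  [E' → . E] has the dot before E: add [E → . * g], [E → . Y C L]
  [E → . Y C L] has the dot before Y: add [Y → .], [Y → . b]
No further items can be added.

I₀ = { [E → . * g], [E → . Y C L], [E' → . E], [Y → . b], [Y → .] }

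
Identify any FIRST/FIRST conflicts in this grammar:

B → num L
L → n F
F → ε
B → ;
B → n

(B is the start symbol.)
No FIRST/FIRST conflicts.

Productions for B:
  B → num L: FIRST = { 'num' }
  B → ;: FIRST = { ';' }
  B → n: FIRST = { 'n' }
L, F have only one production, so no FIRST/FIRST conflict is possible there.

All alternatives of each non-terminal have pairwise disjoint FIRST sets.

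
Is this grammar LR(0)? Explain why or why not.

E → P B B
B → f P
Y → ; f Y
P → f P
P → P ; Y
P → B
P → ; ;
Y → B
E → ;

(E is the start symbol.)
No. Shift-reduce conflict between [E → ; .] and [P → ; . ;]

Augment with E' → E and build the canonical LR(0) collection (I0 = CLOSURE({[E' → . E]}), then GOTO on every symbol after a dot until no new states appear). It has 19 states:
  I0: { [B → . f P], [E → . ;], [E → . P B B], [E' → . E], [P → . ; ;], [P → . B], [P → . P ; Y], [P → . f P] }  — shift
  I1: { [E → ; .], [P → ; . ;] }  — shift, reduce
  I2: { [P → B .] }  — reduce
  I3: { [E' → E .] }  — accept
  I4: { [B → . f P], [E → P . B B], [P → P . ; Y] }  — shift
  I5: { [B → . f P], [B → f . P], [P → . ; ;], [P → . B], [P → . P ; Y], [P → . f P], [P → f . P] }  — shift
  I6: { [P → ; . ;] }  — shift
  I7: { [B → f P .], [P → P . ; Y], [P → f P .] }  — shift, 2 reduces
  I8: { [B → . f P], [P → P ; . Y], [Y → . ; f Y], [Y → . B] }  — shift
  I9: { [Y → ; . f Y] }  — shift
  I10: { [Y → B .] }  — reduce
  I11: { [P → P ; Y .] }  — reduce
  I12: { [B → . f P], [B → f . P], [P → . ; ;], [P → . B], [P → . P ; Y], [P → . f P] }  — shift
  I13: { [B → f P .], [P → P . ; Y] }  — shift, reduce
  I14: { [B → . f P], [Y → . ; f Y], [Y → . B], [Y → ; f . Y] }  — shift
  I15: { [Y → ; f Y .] }  — reduce
  I16: { [P → ; ; .] }  — reduce
  I17: { [B → . f P], [E → P B . B] }  — shift
  I18: { [E → P B B .] }  — reduce

Conflict in state I1:
  Shift-reduce conflict between [E → ; .] and [P → ; . ;]
So the grammar is NOT LR(0).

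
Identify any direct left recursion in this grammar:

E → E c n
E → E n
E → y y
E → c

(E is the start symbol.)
Direct left recursion occurs when N → N α for some non-terminal N (the right-hand side begins with the left-hand side itself).

E → E c n: LEFT RECURSIVE (starts with E)
E → E n: LEFT RECURSIVE (starts with E)
E → y y: starts with y
E → c: starts with c

The grammar has direct left recursion on: E.

Answer: Yes, E is left-recursive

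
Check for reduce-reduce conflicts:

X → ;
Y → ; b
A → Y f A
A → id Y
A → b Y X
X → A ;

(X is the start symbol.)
A reduce-reduce conflict occurs when an LR(0) state has two complete items [A → α .] and [B → β .] — both call for a reduction, and with no lookahead the parser cannot choose between them.

Augment with X' → X and build the canonical LR(0) collection (I0 = CLOSURE({[X' → . X]}), then GOTO on every symbol after a dot until no new states appear). It has 15 states:
  I0: { [A → . Y f A], [A → . b Y X], [A → . id Y], [X → . ;], [X → . A ;], [X' → . X], [Y → . ; b] }  — shift
  I1: { [X → ; .], [Y → ; . b] }  — shift, reduce
  I2: { [X → A . ;] }  — shift
  I3: { [X' → X .] }  — accept
  I4: { [A → Y . f A] }  — shift
  I5: { [A → b . Y X], [Y → . ; b] }  — shift
  I6: { [A → id . Y], [Y → . ; b] }  — shift
  I7: { [Y → ; . b] }  — shift
  I8: { [A → id Y .] }  — reduce
  I9: { [Y → ; b .] }  — reduce
  I10: { [A → . Y f A], [A → . b Y X], [A → . id Y], [A → b Y . X], [X → . ;], [X → . A ;], [Y → . ; b] }  — shift
  I11: { [A → b Y X .] }  — reduce
  I12: { [A → . Y f A], [A → . b Y X], [A → . id Y], [A → Y f . A], [Y → . ; b] }  — shift
  I13: { [A → Y f A .] }  — reduce
  I14: { [X → A ; .] }  — reduce

No state contains more than one complete item.

Answer: No reduce-reduce conflicts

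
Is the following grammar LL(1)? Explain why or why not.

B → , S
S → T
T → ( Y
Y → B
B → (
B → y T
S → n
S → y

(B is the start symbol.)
Yes, the grammar is LL(1).

A grammar is LL(1) if for each non-terminal N with multiple productions, the predict sets of those productions are pairwise disjoint, where PREDICT(N → α) = (FIRST(α) \ {ε}) ∪ (FOLLOW(N) if α ⇒* ε).

Relevant sets:
  FIRST(T) = { '(' }

For B:
  PREDICT(B → ',' S) = { ',' }
  PREDICT(B → '(') = { '(' }
  PREDICT(B → y T) = { 'y' }
For S:
  PREDICT(S → T) = { '(' }
  PREDICT(S → n) = { 'n' }
  PREDICT(S → y) = { 'y' }
T, Y have a single production, so nothing to check there.

All predict sets are disjoint. The grammar IS LL(1).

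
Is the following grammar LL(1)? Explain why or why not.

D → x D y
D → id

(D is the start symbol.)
For D:
  PREDICT(D → x D y) = { 'x' }
  PREDICT(D → id) = { 'id' }

All predict sets are disjoint. The grammar IS LL(1).

Answer: Yes, the grammar is LL(1).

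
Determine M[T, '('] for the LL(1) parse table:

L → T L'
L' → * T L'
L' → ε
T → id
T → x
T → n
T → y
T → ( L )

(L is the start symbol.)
T → ( L )

To find M[T, '('], we find productions for T where '(' is in the predict set (PREDICT(N → α) = (FIRST(α) \ {ε}) ∪ (FOLLOW(N) if α ⇒* ε)).

T → id: PREDICT = { 'id' }
T → x: PREDICT = { 'x' }
T → n: PREDICT = { 'n' }
T → y: PREDICT = { 'y' }
T → ( L ): PREDICT = { '(' }
  '(' is in predict set, so this production goes in M[T, '(']

M[T, '('] = T → ( L )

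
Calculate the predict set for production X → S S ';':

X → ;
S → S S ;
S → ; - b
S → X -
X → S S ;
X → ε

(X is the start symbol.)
{ '-', ';' }

PREDICT(X → S S ';') = (FIRST(RHS) \ {ε}) ∪ (FOLLOW(X) if ε ∈ FIRST(RHS), i.e. RHS ⇒* ε)
FIRST(S) = { '-', ';' }
FIRST(S S ';') = { '-', ';' }
ε ∉ FIRST(S S ';'), so FOLLOW(X) is not added.
PREDICT(X → S S ';') = { '-', ';' }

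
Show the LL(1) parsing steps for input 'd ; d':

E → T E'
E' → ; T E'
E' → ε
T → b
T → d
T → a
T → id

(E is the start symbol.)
Stack is shown with the top on the left.

Stack     Input    Action
-------------------------
E $       d ; d $  output E → T E'
T E' $    d ; d $  output T → d
d E' $    d ; d $  match 'd'
E' $      ; d $    output E' → ; T E'
; T E' $  ; d $    match ';'
T E' $    d $      output T → d
d E' $    d $      match 'd'
E' $      $        output E' → ε
$         $        accept

The string is accepted.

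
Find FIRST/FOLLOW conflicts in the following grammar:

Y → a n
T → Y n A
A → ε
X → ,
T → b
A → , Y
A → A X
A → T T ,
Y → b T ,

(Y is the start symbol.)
Yes. A → ',' Y with FOLLOW(A) on { ',' }; A → A X with FOLLOW(A) on { ',', 'a', 'b' }; A → T T ',' with FOLLOW(A) on { 'a', 'b' }

A FIRST/FOLLOW conflict occurs when a non-terminal N has a nullable alternative N → β (β ⇒* ε) and another alternative N → α with FIRST(α) ∩ FOLLOW(N) ≠ ∅: on such a lookahead the parser cannot decide between expanding α and letting N vanish via β.

Nullable non-terminals: A.
FIRST sets used below: FIRST(A) = { ',', 'a', 'b', ε }, FIRST(X) = { ',' }, FIRST(T) = { 'a', 'b' }

A: nullable alternative(s) A → ε; FOLLOW(A) = { ',', 'a', 'b' }
  A → ε: FIRST \ {ε} = { } — this is the only nullable alternative, skip
  A → , Y: FIRST \ {ε} = { ',' } — overlaps FOLLOW(A) on { ',' }: CONFLICT
  A → A X: FIRST \ {ε} = { ',', 'a', 'b' } — overlaps FOLLOW(A) on { ',', 'a', 'b' }: CONFLICT
  A → T T ,: FIRST \ {ε} = { 'a', 'b' } — overlaps FOLLOW(A) on { 'a', 'b' }: CONFLICT

T, X, Y have no nullable alternative, so no FIRST/FOLLOW check is needed there.

So the grammar has 3 FIRST/FOLLOW conflicts (marked CONFLICT above).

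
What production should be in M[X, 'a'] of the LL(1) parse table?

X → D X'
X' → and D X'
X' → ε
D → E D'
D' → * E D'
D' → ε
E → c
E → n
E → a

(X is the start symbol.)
To find M[X, 'a'], we find productions for X where 'a' is in the predict set (PREDICT(N → α) = (FIRST(α) \ {ε}) ∪ (FOLLOW(N) if α ⇒* ε)).

Relevant sets:
  FIRST(D) = { 'a', 'c', 'n' }

X → D X': PREDICT = { 'a', 'c', 'n' }
  'a' is in predict set, so this production goes in M[X, 'a']

M[X, 'a'] = X → D X'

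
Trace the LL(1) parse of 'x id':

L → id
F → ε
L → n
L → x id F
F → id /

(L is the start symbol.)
LL(1) parsing maintains a stack (initially the start symbol over $) and the input. At each step: if the stack top is a terminal, match it against the current input token; if it is a non-terminal N, replace it with the RHS of M[N, lookahead] (the unique production whose predict set contains the lookahead).

Stack is shown with the top on the left.

Stack     Input   Action
------------------------
L $       x id $  output L → x id F
x id F $  x id $  match 'x'
id F $    id $    match 'id'
F $       $       output F → ε
$         $       accept

The string is accepted.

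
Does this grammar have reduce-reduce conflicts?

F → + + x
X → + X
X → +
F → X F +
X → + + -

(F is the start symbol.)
Augment with F' → F and build the canonical LR(0) collection (I0 = CLOSURE({[F' → . F]}), then GOTO on every symbol after a dot until no new states appear). It has 11 states:
  I0: { [F → . + + x], [F → . X F +], [F' → . F], [X → . + + -], [X → . + X], [X → . +] }  — shift
  I1: { [F → + . + x], [X → + . + -], [X → + . X], [X → + .], [X → . + + -], [X → . + X], [X → . +] }  — shift, reduce
  I2: { [F' → F .] }  — accept
  I3: { [F → . + + x], [F → . X F +], [F → X . F +], [X → . + + -], [X → . + X], [X → . +] }  — shift
  I4: { [F → X F . +] }  — shift
  I5: { [F → X F + .] }  — reduce
  I6: { [F → + + . x], [X → + + . -], [X → + . + -], [X → + . X], [X → + .], [X → . + + -], [X → . + X], [X → . +] }  — shift, reduce
  I7: { [X → + X .] }  — reduce
  I8: { [X → + + . -], [X → + . + -], [X → + . X], [X → + .], [X → . + + -], [X → . + X], [X → . +] }  — shift, reduce
  I9: { [X → + + - .] }  — reduce
  I10: { [F → + + x .] }  — reduce

No state contains more than one complete item.

Answer: No reduce-reduce conflicts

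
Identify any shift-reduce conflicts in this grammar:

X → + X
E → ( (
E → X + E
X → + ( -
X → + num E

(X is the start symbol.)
Augment with X' → X and build the canonical LR(0) collection (I0 = CLOSURE({[X' → . X]}), then GOTO on every symbol after a dot until no new states appear). It has 13 states:
  I0: { [X → . + ( -], [X → . + X], [X → . + num E], [X' → . X] }  — shift
  I1: { [X → + . ( -], [X → + . X], [X → + . num E], [X → . + ( -], [X → . + X], [X → . + num E] }  — shift
  I2: { [X' → X .] }  — accept
  I3: { [X → + ( . -] }  — shift
  I4: { [X → + X .] }  — reduce
  I5: { [E → . ( (], [E → . X + E], [X → + num . E], [X → . + ( -], [X → . + X], [X → . + num E] }  — shift
  I6: { [E → ( . (] }  — shift
  I7: { [X → + num E .] }  — reduce
  I8: { [E → X . + E] }  — shift
  I9: { [E → . ( (], [E → . X + E], [E → X + . E], [X → . + ( -], [X → . + X], [X → . + num E] }  — shift
  I10: { [E → X + E .] }  — reduce
  I11: { [E → ( ( .] }  — reduce
  I12: { [X → + ( - .] }  — reduce

No state contains both a complete item and a shift item.

Answer: No shift-reduce conflicts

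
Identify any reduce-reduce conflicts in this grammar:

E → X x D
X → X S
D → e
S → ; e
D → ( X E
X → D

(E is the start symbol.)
A reduce-reduce conflict occurs when an LR(0) state has two complete items [A → α .] and [B → β .] — both call for a reduction, and with no lookahead the parser cannot choose between them.

Augment with E' → E and build the canonical LR(0) collection (I0 = CLOSURE({[E' → . E]}), then GOTO on every symbol after a dot until no new states appear). It has 13 states:
  I0: { [D → . ( X E], [D → . e], [E → . X x D], [E' → . E], [X → . D], [X → . X S] }  — shift
  I1: { [D → ( . X E], [D → . ( X E], [D → . e], [X → . D], [X → . X S] }  — shift
  I2: { [X → D .] }  — reduce
  I3: { [E' → E .] }  — accept
  I4: { [E → X . x D], [S → . ; e], [X → X . S] }  — shift
  I5: { [D → e .] }  — reduce
  I6: { [S → ; . e] }  — shift
  I7: { [X → X S .] }  — reduce
  I8: { [D → . ( X E], [D → . e], [E → X x . D] }  — shift
  I9: { [E → X x D .] }  — reduce
  I10: { [S → ; e .] }  — reduce
  I11: { [D → ( X . E], [D → . ( X E], [D → . e], [E → . X x D], [S → . ; e], [X → . D], [X → . X S], [X → X . S] }  — shift
  I12: { [D → ( X E .] }  — reduce

No state contains more than one complete item.

Answer: No reduce-reduce conflicts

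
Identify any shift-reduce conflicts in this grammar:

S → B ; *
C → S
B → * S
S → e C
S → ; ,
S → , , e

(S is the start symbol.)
No shift-reduce conflicts

Augment with S' → S and build the canonical LR(0) collection (I0 = CLOSURE({[S' → . S]}), then GOTO on every symbol after a dot until no new states appear). It has 15 states:
  I0: { [B → . * S], [S → . , , e], [S → . ; ,], [S → . B ; *], [S → . e C], [S' → . S] }  — shift
  I1: { [B → * . S], [B → . * S], [S → . , , e], [S → . ; ,], [S → . B ; *], [S → . e C] }  — shift
  I2: { [S → , . , e] }  — shift
  I3: { [S → ; . ,] }  — shift
  I4: { [S → B . ; *] }  — shift
  I5: { [S' → S .] }  — accept
  I6: { [B → . * S], [C → . S], [S → . , , e], [S → . ; ,], [S → . B ; *], [S → . e C], [S → e . C] }  — shift
  I7: { [S → e C .] }  — reduce
  I8: { [C → S .] }  — reduce
  I9: { [S → B ; . *] }  — shift
  I10: { [S → B ; * .] }  — reduce
  I11: { [S → ; , .] }  — reduce
  I12: { [S → , , . e] }  — shift
  I13: { [S → , , e .] }  — reduce
  I14: { [B → * S .] }  — reduce

No state contains both a complete item and a shift item.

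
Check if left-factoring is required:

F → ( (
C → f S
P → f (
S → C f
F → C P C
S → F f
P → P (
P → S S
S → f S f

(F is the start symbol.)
Left-factoring is needed when two productions for the same non-terminal
share a common prefix on the right-hand side.

Productions for F:
  F → ( (
  F → C P C
Productions for P:
  P → f (
  P → P (
  P → S S
Productions for S:
  S → C f
  S → F f
  S → f S f

No common prefixes found.

Answer: No, left-factoring is not needed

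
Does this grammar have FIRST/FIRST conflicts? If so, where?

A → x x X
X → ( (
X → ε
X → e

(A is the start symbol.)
No FIRST/FIRST conflicts.

A FIRST/FIRST conflict occurs when two productions N → α and N → β for the same non-terminal have FIRST(α) ∩ FIRST(β) ≠ ∅ (with ε ∈ FIRST of a nullable right-hand side, so two nullable alternatives also conflict).

Productions for X:
  X → ( (: FIRST = { '(' }
  X → ε: FIRST = { ε }
  X → e: FIRST = { 'e' }
A has only one production, so no FIRST/FIRST conflict is possible there.

All alternatives of each non-terminal have pairwise disjoint FIRST sets.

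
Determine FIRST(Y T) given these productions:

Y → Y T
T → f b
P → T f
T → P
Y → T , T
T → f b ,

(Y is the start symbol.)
{ 'f' }

FIRST sets of the non-terminals involved (from the grammar, by fixed-point iteration):
  FIRST(Y) = { 'f' }

To compute FIRST(Y T), process the symbols left to right:
Symbol Y is a non-terminal. Add FIRST(Y) \ {ε} = { 'f' }
Y is not nullable (ε ∉ FIRST(Y)), so stop here.
FIRST(Y T) = { 'f' }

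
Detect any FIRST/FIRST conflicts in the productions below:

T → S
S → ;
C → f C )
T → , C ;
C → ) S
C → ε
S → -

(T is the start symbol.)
No FIRST/FIRST conflicts.

FIRST sets of the non-terminals at (or reachable through a nullable prefix from) the front of some alternative:
  FIRST(S) = { '-', ';' }

Productions for T:
  T → S: FIRST = { '-', ';' }
  T → , C ;: FIRST = { ',' }
Productions for S:
  S → ;: FIRST = { ';' }
  S → -: FIRST = { '-' }
Productions for C:
  C → f C ): FIRST = { 'f' }
  C → ) S: FIRST = { ')' }
  C → ε: FIRST = { ε }

All alternatives of each non-terminal have pairwise disjoint FIRST sets.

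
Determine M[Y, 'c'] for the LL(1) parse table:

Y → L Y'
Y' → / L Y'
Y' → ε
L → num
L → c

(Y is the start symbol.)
Y → L Y'

To find M[Y, 'c'], we find productions for Y where 'c' is in the predict set (PREDICT(N → α) = (FIRST(α) \ {ε}) ∪ (FOLLOW(N) if α ⇒* ε)).

Relevant sets:
  FIRST(L) = { 'c', 'num' }

Y → L Y': PREDICT = { 'c', 'num' }
  'c' is in predict set, so this production goes in M[Y, 'c']

M[Y, 'c'] = Y → L Y'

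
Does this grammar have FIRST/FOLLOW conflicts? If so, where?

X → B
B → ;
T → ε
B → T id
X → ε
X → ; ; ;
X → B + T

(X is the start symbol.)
A FIRST/FOLLOW conflict occurs when a non-terminal N has a nullable alternative N → β (β ⇒* ε) and another alternative N → α with FIRST(α) ∩ FOLLOW(N) ≠ ∅: on such a lookahead the parser cannot decide between expanding α and letting N vanish via β.

Nullable non-terminals: T, X.
FIRST sets used below: FIRST(B) = { ';', 'id' }
T has a nullable alternative but only one production, so nothing to check.

X: nullable alternative(s) X → ε; FOLLOW(X) = { $ }
  X → B: FIRST \ {ε} = { ';', 'id' } — disjoint from FOLLOW(X)
  X → ε: FIRST \ {ε} = { } — this is the only nullable alternative, skip
  X → ; ; ;: FIRST \ {ε} = { ';' } — disjoint from FOLLOW(X)
  X → B + T: FIRST \ {ε} = { ';', 'id' } — disjoint from FOLLOW(X)

B has no nullable alternative, so no FIRST/FOLLOW check is needed there.

No FIRST/FOLLOW conflicts found.

Answer: No FIRST/FOLLOW conflicts.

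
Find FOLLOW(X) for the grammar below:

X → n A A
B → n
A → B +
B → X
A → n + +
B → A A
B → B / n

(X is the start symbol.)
{ $, '+', '/' }

To compute FOLLOW(X), find every occurrence of X on a right-hand side N → α X β: add FIRST(β) \ {ε}, and if β is empty or nullable also add FOLLOW(N). Iterate to a fixed point.

X is the start symbol, so $ ∈ FOLLOW(X).
In B → X: X is at the end, add FOLLOW(B)

The FOLLOW sets referred to above (computed the same way, to a fixed point):
  FOLLOW(B) = { '+', '/' }

Taking the union: FOLLOW(X) = { $, '+', '/' }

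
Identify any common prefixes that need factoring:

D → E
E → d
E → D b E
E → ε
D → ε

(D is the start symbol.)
No, left-factoring is not needed

Left-factoring is needed when two productions for the same non-terminal
share a common prefix on the right-hand side.

Productions for D:
  D → E
  D → ε
Productions for E:
  E → d
  E → D b E
  E → ε

No common prefixes found.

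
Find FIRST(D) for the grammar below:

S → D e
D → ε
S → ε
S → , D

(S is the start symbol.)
{ ε }

From D → ε:
  - ε-production, so ε ∈ FIRST(D)

Collecting: FIRST(D) = { ε }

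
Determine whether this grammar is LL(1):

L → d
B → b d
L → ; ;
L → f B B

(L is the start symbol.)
A grammar is LL(1) if for each non-terminal N with multiple productions, the predict sets of those productions are pairwise disjoint, where PREDICT(N → α) = (FIRST(α) \ {ε}) ∪ (FOLLOW(N) if α ⇒* ε).

For L:
  PREDICT(L → d) = { 'd' }
  PREDICT(L → ';' ';') = { ';' }
  PREDICT(L → f B B) = { 'f' }
B has a single production, so nothing to check there.

All predict sets are disjoint. The grammar IS LL(1).

Answer: Yes, the grammar is LL(1).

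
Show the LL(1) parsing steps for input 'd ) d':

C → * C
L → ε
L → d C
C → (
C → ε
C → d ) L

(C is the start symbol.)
LL(1) parsing maintains a stack (initially the start symbol over $) and the input. At each step: if the stack top is a terminal, match it against the current input token; if it is a non-terminal N, replace it with the RHS of M[N, lookahead] (the unique production whose predict set contains the lookahead).

Stack is shown with the top on the left.

Stack    Input    Action
------------------------
C $      d ) d $  output C → d ) L
d ) L $  d ) d $  match 'd'
) L $    ) d $    match ')'
L $      d $      output L → d C
d C $    d $      match 'd'
C $      $        output C → ε
$        $        accept

The string is accepted.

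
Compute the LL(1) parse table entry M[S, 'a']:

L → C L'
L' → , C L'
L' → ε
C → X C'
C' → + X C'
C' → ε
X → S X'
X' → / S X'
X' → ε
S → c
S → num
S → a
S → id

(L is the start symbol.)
S → a

To find M[S, 'a'], we find productions for S where 'a' is in the predict set (PREDICT(N → α) = (FIRST(α) \ {ε}) ∪ (FOLLOW(N) if α ⇒* ε)).

S → c: PREDICT = { 'c' }
S → num: PREDICT = { 'num' }
S → a: PREDICT = { 'a' }
  'a' is in predict set, so this production goes in M[S, 'a']
S → id: PREDICT = { 'id' }

M[S, 'a'] = S → a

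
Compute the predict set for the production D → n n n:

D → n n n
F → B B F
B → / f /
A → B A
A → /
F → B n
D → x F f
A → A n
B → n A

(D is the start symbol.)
PREDICT(D → n n n) = (FIRST(RHS) \ {ε}) ∪ (FOLLOW(D) if ε ∈ FIRST(RHS), i.e. RHS ⇒* ε)
FIRST(n n n) = { 'n' }
ε ∉ FIRST(n n n), so FOLLOW(D) is not added.
PREDICT(D → n n n) = { 'n' }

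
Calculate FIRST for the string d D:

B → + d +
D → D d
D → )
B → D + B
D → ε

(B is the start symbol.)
{ 'd' }

To compute FIRST(d D), process the symbols left to right:
Symbol d is a terminal. Add 'd' and stop.
FIRST(d D) = { 'd' }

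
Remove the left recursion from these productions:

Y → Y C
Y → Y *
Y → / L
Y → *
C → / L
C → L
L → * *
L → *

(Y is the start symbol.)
Y is directly left-recursive. The standard transformation for
  A → A α₁ | ... | A α_m | β₁ | ... | β_n
is
  A  → β₁ A' | ... | β_n A'
  A' → α₁ A' | ... | α_m A' | ε

Y → / L becomes Y → / L Y'
Y → * becomes Y → * Y'
Y → Y C becomes Y' → C Y'
Y → Y * becomes Y' → * Y'
Add Y' → ε

Productions for other non-terminals are unchanged:
  C → / L
  C → L
  L → * *
  L → *

Resulting grammar:
Y → / L Y'
Y → * Y'
Y' → C Y'
Y' → * Y'
Y' → ε
C → / L
C → L
L → * *
L → *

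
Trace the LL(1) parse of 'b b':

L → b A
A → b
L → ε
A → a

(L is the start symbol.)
LL(1) parsing maintains a stack (initially the start symbol over $) and the input. At each step: if the stack top is a terminal, match it against the current input token; if it is a non-terminal N, replace it with the RHS of M[N, lookahead] (the unique production whose predict set contains the lookahead).

Stack is shown with the top on the left.

Stack  Input  Action
--------------------
L $    b b $  output L → b A
b A $  b b $  match 'b'
A $    b $    output A → b
b $    b $    match 'b'
$      $      accept

The string is accepted.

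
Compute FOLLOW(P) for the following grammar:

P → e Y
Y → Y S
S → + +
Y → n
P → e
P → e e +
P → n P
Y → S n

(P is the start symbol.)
P is the start symbol, so $ ∈ FOLLOW(P).
In P → n P: P is at the end; this adds FOLLOW(P) to itself — nothing new

Taking the union: FOLLOW(P) = { $ }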